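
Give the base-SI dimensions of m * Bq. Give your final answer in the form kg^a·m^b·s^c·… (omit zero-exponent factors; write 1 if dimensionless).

m·s⁻¹

Bq = s⁻¹.
Combining: m·Bq = m · s⁻¹ = m·s⁻¹.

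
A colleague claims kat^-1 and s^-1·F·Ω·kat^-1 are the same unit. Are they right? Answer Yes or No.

Left side:
  kat = mol/s = s⁻¹·mol (catalytic activity).
  So kat⁻¹ = s·mol⁻¹.
Right side:
  F = C/V (capacitance = charge per voltage),
      = A·s/(kg·m²·s⁻³·A⁻¹) (substituting C and V),
      = kg⁻¹·m⁻²·s⁴·A².
  Ω = V/A (resistance = voltage per current),
      = kg·m²·s⁻³·A⁻².
  kat = mol/s = s⁻¹·mol (catalytic activity).
  So kat⁻¹ = s·mol⁻¹.
  Combining: s⁻¹·F·Ω·kat⁻¹ = s⁻¹ · (kg⁻¹·m⁻²·s⁴·A²) · (kg·m²·s⁻³·A⁻²) · (s·mol⁻¹) = s·mol⁻¹.
Both reduce to s·mol⁻¹.

Yes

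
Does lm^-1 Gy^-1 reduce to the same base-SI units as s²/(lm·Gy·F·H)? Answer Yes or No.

Left side:
  lm = cd·sr = cd (luminous flux; sr is dimensionless).
  So lm⁻¹ = cd⁻¹.
  Gy = J/kg (absorbed dose = energy per mass),
      = m²·s⁻².
  So Gy⁻¹ = m⁻²·s².
  Combining: lm⁻¹·Gy⁻¹ = cd⁻¹ · (m⁻²·s²) = m⁻²·s²·cd⁻¹.
Right side:
  lm = cd.
  So lm⁻¹ = cd⁻¹.
  Gy = m²·s⁻².
  So Gy⁻¹ = m⁻²·s².
  F = kg⁻¹·m⁻²·s⁴·A².
  So F⁻¹ = kg·m²·s⁻⁴·A⁻².
  H = kg·m²·s⁻²·A⁻².
  So H⁻¹ = kg⁻¹·m⁻²·s²·A².
  Combining: lm⁻¹·Gy⁻¹·F⁻¹·s²·H⁻¹ = cd⁻¹ · (m⁻²·s²) · (kg·m²·s⁻⁴·A⁻²) · s² · (kg⁻¹·m⁻²·s²·A²) = m⁻²·s²·cd⁻¹.
Both reduce to m⁻²·s²·cd⁻¹.

Yes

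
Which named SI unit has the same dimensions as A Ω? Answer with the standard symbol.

V

Ω = V/A (resistance = voltage per current),
    = kg·m²·s⁻³·A⁻².
Combining: A·Ω = A · (kg·m²·s⁻³·A⁻²) = kg·m²·s⁻³·A⁻¹.
kg·m²·s⁻³·A⁻¹ is the base-SI form of the volt.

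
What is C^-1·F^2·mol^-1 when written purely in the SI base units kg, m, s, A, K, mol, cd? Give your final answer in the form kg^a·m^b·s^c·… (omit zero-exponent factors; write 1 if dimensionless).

kg⁻²·m⁻⁴·s⁷·A³·mol⁻¹

C = A·s = s·A (charge = current × time).
So C⁻¹ = s⁻¹·A⁻¹.
F = C/V (capacitance = charge per voltage),
    = A·s/(kg·m²·s⁻³·A⁻¹) (substituting C and V),
    = kg⁻¹·m⁻²·s⁴·A².
So F² = kg⁻²·m⁻⁴·s⁸·A⁴.
Combining: C⁻¹·F²·mol⁻¹ = (s⁻¹·A⁻¹) · (kg⁻²·m⁻⁴·s⁸·A⁴) · mol⁻¹ = kg⁻²·m⁻⁴·s⁷·A³·mol⁻¹.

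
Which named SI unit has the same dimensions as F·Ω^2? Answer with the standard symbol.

H

F = C/V (capacitance = charge per voltage),
    = A·s/(kg·m²·s⁻³·A⁻¹) (substituting C and V),
    = kg⁻¹·m⁻²·s⁴·A².
Ω = V/A (resistance = voltage per current),
    = kg·m²·s⁻³·A⁻².
So Ω² = kg²·m⁴·s⁻⁶·A⁻⁴.
Combining: F·Ω² = (kg⁻¹·m⁻²·s⁴·A²) · (kg²·m⁴·s⁻⁶·A⁻⁴) = kg·m²·s⁻²·A⁻².
kg·m²·s⁻²·A⁻² is the base-SI form of the henry.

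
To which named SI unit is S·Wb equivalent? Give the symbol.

S = kg⁻¹·m⁻²·s³·A².
Wb = kg·m²·s⁻²·A⁻¹.
Combining: S·Wb = (kg⁻¹·m⁻²·s³·A²) · (kg·m²·s⁻²·A⁻¹) = s·A.
s·A is the base-SI form of the coulomb.

C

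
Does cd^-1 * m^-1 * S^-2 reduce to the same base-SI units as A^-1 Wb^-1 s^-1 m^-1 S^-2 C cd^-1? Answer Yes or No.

No

Left side:
  S = kg⁻¹·m⁻²·s³·A².
  So S⁻² = kg²·m⁴·s⁻⁶·A⁻⁴.
  Combining: cd⁻¹·m⁻¹·S⁻² = cd⁻¹ · m⁻¹ · (kg²·m⁴·s⁻⁶·A⁻⁴) = kg²·m³·s⁻⁶·A⁻⁴·cd⁻¹.
Right side:
  Wb = kg·m²·s⁻²·A⁻¹.
  So Wb⁻¹ = kg⁻¹·m⁻²·s²·A.
  S = kg⁻¹·m⁻²·s³·A².
  So S⁻² = kg²·m⁴·s⁻⁶·A⁻⁴.
  C = s·A.
  Combining: A⁻¹·Wb⁻¹·s⁻¹·m⁻¹·S⁻²·C·cd⁻¹ = A⁻¹ · (kg⁻¹·m⁻²·s²·A) · s⁻¹ · m⁻¹ · (kg²·m⁴·s⁻⁶·A⁻⁴) · (s·A) · cd⁻¹ = kg·m·s⁻⁴·A⁻³·cd⁻¹.
Left is kg²·m³·s⁻⁶·A⁻⁴·cd⁻¹; right is kg·m·s⁻⁴·A⁻³·cd⁻¹ — different.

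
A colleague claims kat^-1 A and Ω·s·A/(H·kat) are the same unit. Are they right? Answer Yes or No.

Left side:
  kat = mol/s = s⁻¹·mol (catalytic activity).
  So kat⁻¹ = s·mol⁻¹.
  Combining: kat⁻¹·A = (s·mol⁻¹) · A = s·A·mol⁻¹.
Right side:
  H = Wb/A (inductance = flux per current),
      = kg·m²·s⁻²·A⁻².
  So H⁻¹ = kg⁻¹·m⁻²·s²·A².
  Ω = V/A (resistance = voltage per current),
      = kg·m²·s⁻³·A⁻².
  kat = mol/s = s⁻¹·mol (catalytic activity).
  So kat⁻¹ = s·mol⁻¹.
  Combining: H⁻¹·Ω·s·kat⁻¹·A = (kg⁻¹·m⁻²·s²·A²) · (kg·m²·s⁻³·A⁻²) · s · (s·mol⁻¹) · A = s·A·mol⁻¹.
Both reduce to s·A·mol⁻¹.

Yes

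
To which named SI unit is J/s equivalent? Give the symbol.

J = kg·m²·s⁻².
Combining: J·s⁻¹ = (kg·m²·s⁻²) · s⁻¹ = kg·m²·s⁻³.
kg·m²·s⁻³ is the base-SI form of the watt.

W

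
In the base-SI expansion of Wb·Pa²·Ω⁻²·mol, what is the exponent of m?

-4

Wb = V·s (flux: a volt is a weber per second),
    = kg·m²·s⁻²·A⁻¹.
Pa = N/m² (pressure = force per area),
    = kg·m⁻¹·s⁻².
So Pa² = kg²·m⁻²·s⁻⁴.
Ω = V/A (resistance = voltage per current),
    = kg·m²·s⁻³·A⁻².
So Ω⁻² = kg⁻²·m⁻⁴·s⁶·A⁴.
Combining: Wb·Pa²·Ω⁻²·mol = (kg·m²·s⁻²·A⁻¹) · (kg²·m⁻²·s⁻⁴) · (kg⁻²·m⁻⁴·s⁶·A⁴) · mol = kg·m⁻⁴·A³·mol.
The exponent of m is -4.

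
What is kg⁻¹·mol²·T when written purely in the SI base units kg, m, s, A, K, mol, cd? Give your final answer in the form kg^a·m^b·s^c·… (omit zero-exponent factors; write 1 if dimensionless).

T = Wb/m² (flux density = flux per area),
    = kg·s⁻²·A⁻¹.
Combining: kg⁻¹·mol²·T = kg⁻¹ · mol² · (kg·s⁻²·A⁻¹) = s⁻²·A⁻¹·mol².

s⁻²·A⁻¹·mol²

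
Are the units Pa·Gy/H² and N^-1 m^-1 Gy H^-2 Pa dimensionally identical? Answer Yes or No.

Left side:
  Pa = N/m² (pressure = force per area),
      = kg·m⁻¹·s⁻².
  H = Wb/A (inductance = flux per current),
      = kg·m²·s⁻²·A⁻².
  So H⁻² = kg⁻²·m⁻⁴·s⁴·A⁴.
  Gy = J/kg (absorbed dose = energy per mass),
      = m²·s⁻².
  Combining: Pa·H⁻²·Gy = (kg·m⁻¹·s⁻²) · (kg⁻²·m⁻⁴·s⁴·A⁴) · (m²·s⁻²) = kg⁻¹·m⁻³·A⁴.
Right side:
  N = kg·m/s² = kg·m·s⁻² (force = mass × acceleration).
  So N⁻¹ = kg⁻¹·m⁻¹·s².
  Gy = J/kg (absorbed dose = energy per mass),
      = m²·s⁻².
  H = Wb/A (inductance = flux per current),
      = kg·m²·s⁻²·A⁻².
  So H⁻² = kg⁻²·m⁻⁴·s⁴·A⁴.
  Pa = N/m² (pressure = force per area),
      = kg·m⁻¹·s⁻².
  Combining: N⁻¹·m⁻¹·Gy·H⁻²·Pa = (kg⁻¹·m⁻¹·s²) · m⁻¹ · (m²·s⁻²) · (kg⁻²·m⁻⁴·s⁴·A⁴) · (kg·m⁻¹·s⁻²) = kg⁻²·m⁻⁵·s²·A⁴.
Left is kg⁻¹·m⁻³·A⁴; right is kg⁻²·m⁻⁵·s²·A⁴ — different.

No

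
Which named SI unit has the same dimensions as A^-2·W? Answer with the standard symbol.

W = J/s (power = energy per time),
    = kg·m²·s⁻³.
Combining: A⁻²·W = A⁻² · (kg·m²·s⁻³) = kg·m²·s⁻³·A⁻².
kg·m²·s⁻³·A⁻² is the base-SI form of the ohm.

Ω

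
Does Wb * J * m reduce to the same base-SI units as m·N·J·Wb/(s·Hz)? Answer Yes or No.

No

Left side:
  Wb = V·s (flux: a volt is a weber per second),
      = kg·m²·s⁻²·A⁻¹.
  J = N·m (work = force × distance),
      = kg·m²·s⁻².
  Combining: Wb·J·m = (kg·m²·s⁻²·A⁻¹) · (kg·m²·s⁻²) · m = kg²·m⁵·s⁻⁴·A⁻¹.
Right side:
  N = kg·m·s⁻².
  J = kg·m²·s⁻².
  Wb = kg·m²·s⁻²·A⁻¹.
  Hz = s⁻¹.
  So Hz⁻¹ = s.
  Combining: s⁻¹·m·N·J·Wb·Hz⁻¹ = s⁻¹ · m · (kg·m·s⁻²) · (kg·m²·s⁻²) · (kg·m²·s⁻²·A⁻¹) · s = kg³·m⁶·s⁻⁶·A⁻¹.
Left is kg²·m⁵·s⁻⁴·A⁻¹; right is kg³·m⁶·s⁻⁶·A⁻¹ — different.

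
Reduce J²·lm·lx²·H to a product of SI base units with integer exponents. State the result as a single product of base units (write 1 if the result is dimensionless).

J = kg·m²·s⁻².
So J² = kg²·m⁴·s⁻⁴.
lm = cd.
lx = m⁻²·cd.
So lx² = m⁻⁴·cd².
H = kg·m²·s⁻²·A⁻².
Combining: J²·lm·lx²·H = (kg²·m⁴·s⁻⁴) · cd · (m⁻⁴·cd²) · (kg·m²·s⁻²·A⁻²) = kg³·m²·s⁻⁶·A⁻²·cd³.

kg³·m²·s⁻⁶·A⁻²·cd³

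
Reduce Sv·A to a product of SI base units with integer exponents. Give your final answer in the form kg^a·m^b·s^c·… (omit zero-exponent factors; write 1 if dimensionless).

m²·s⁻²·A

Sv = m²·s⁻².
Combining: Sv·A = (m²·s⁻²) · A = m²·s⁻²·A.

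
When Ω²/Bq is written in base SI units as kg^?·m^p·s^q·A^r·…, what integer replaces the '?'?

Bq = 1/s = s⁻¹ (activity is decays per second).
So Bq⁻¹ = s.
Ω = V/A (resistance = voltage per current),
    = kg·m²·s⁻³·A⁻².
So Ω² = kg²·m⁴·s⁻⁶·A⁻⁴.
Combining: Bq⁻¹·Ω² = s · (kg²·m⁴·s⁻⁶·A⁻⁴) = kg²·m⁴·s⁻⁵·A⁻⁴.
The exponent of kg is 2.

2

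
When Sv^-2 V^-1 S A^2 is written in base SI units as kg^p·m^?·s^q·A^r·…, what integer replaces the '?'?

-8

Sv = m²·s⁻².
So Sv⁻² = m⁻⁴·s⁴.
V = kg·m²·s⁻³·A⁻¹.
So V⁻¹ = kg⁻¹·m⁻²·s³·A.
S = kg⁻¹·m⁻²·s³·A².
Combining: Sv⁻²·V⁻¹·S·A² = (m⁻⁴·s⁴) · (kg⁻¹·m⁻²·s³·A) · (kg⁻¹·m⁻²·s³·A²) · A² = kg⁻²·m⁻⁸·s¹⁰·A⁵.
The exponent of m is -8.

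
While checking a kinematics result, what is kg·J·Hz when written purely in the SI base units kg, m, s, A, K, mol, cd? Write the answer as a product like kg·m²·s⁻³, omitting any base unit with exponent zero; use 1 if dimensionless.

kg²·m²·s⁻³

J = N·m (work = force × distance),
    = kg·m²·s⁻².
Hz = 1/s = s⁻¹ (frequency is cycles per second).
Combining: kg·J·Hz = kg · (kg·m²·s⁻²) · s⁻¹ = kg²·m²·s⁻³.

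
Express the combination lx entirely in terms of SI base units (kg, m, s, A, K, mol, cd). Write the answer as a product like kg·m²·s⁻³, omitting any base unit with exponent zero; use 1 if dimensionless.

lx = lm/m² (illuminance = luminous flux per area),
    = m⁻²·cd.

m⁻²·cd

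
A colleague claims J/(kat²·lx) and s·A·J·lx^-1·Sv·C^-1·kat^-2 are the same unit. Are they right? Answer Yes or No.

Left side:
  kat = mol/s = s⁻¹·mol (catalytic activity).
  So kat⁻² = s²·mol⁻².
  J = N·m (work = force × distance),
      = kg·m²·s⁻².
  lx = lm/m² (illuminance = luminous flux per area),
      = m⁻²·cd.
  So lx⁻¹ = m²·cd⁻¹.
  Combining: kat⁻²·J·lx⁻¹ = (s²·mol⁻²) · (kg·m²·s⁻²) · (m²·cd⁻¹) = kg·m⁴·mol⁻²·cd⁻¹.
Right side:
  J = kg·m²·s⁻².
  lx = m⁻²·cd.
  So lx⁻¹ = m²·cd⁻¹.
  Sv = m²·s⁻².
  C = s·A.
  So C⁻¹ = s⁻¹·A⁻¹.
  kat = s⁻¹·mol.
  So kat⁻² = s²·mol⁻².
  Combining: s·A·J·lx⁻¹·Sv·C⁻¹·kat⁻² = s · A · (kg·m²·s⁻²) · (m²·cd⁻¹) · (m²·s⁻²) · (s⁻¹·A⁻¹) · (s²·mol⁻²) = kg·m⁶·s⁻²·mol⁻²·cd⁻¹.
Left is kg·m⁴·mol⁻²·cd⁻¹; right is kg·m⁶·s⁻²·mol⁻²·cd⁻¹ — different.

No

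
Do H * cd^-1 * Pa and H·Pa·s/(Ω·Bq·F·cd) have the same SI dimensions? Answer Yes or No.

Left side:
  H = Wb/A (inductance = flux per current),
      = kg·m²·s⁻²·A⁻².
  Pa = N/m² (pressure = force per area),
      = kg·m⁻¹·s⁻².
  Combining: H·cd⁻¹·Pa = (kg·m²·s⁻²·A⁻²) · cd⁻¹ · (kg·m⁻¹·s⁻²) = kg²·m·s⁻⁴·A⁻²·cd⁻¹.
Right side:
  H = Wb/A (inductance = flux per current),
      = kg·m²·s⁻²·A⁻².
  Ω = V/A (resistance = voltage per current),
      = kg·m²·s⁻³·A⁻².
  So Ω⁻¹ = kg⁻¹·m⁻²·s³·A².
  Pa = N/m² (pressure = force per area),
      = kg·m⁻¹·s⁻².
  Bq = 1/s = s⁻¹ (activity is decays per second).
  So Bq⁻¹ = s.
  F = C/V (capacitance = charge per voltage),
      = A·s/(kg·m²·s⁻³·A⁻¹) (substituting C and V),
      = kg⁻¹·m⁻²·s⁴·A².
  So F⁻¹ = kg·m²·s⁻⁴·A⁻².
  Combining: H·Ω⁻¹·Pa·Bq⁻¹·s·F⁻¹·cd⁻¹ = (kg·m²·s⁻²·A⁻²) · (kg⁻¹·m⁻²·s³·A²) · (kg·m⁻¹·s⁻²) · s · s · (kg·m²·s⁻⁴·A⁻²) · cd⁻¹ = kg²·m·s⁻³·A⁻²·cd⁻¹.
Left is kg²·m·s⁻⁴·A⁻²·cd⁻¹; right is kg²·m·s⁻³·A⁻²·cd⁻¹ — different.

No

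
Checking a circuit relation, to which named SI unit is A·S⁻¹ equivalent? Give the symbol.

S = 1/Ω (conductance is reciprocal resistance),
    = kg⁻¹·m⁻²·s³·A².
So S⁻¹ = kg·m²·s⁻³·A⁻².
Combining: A·S⁻¹ = A · (kg·m²·s⁻³·A⁻²) = kg·m²·s⁻³·A⁻¹.
kg·m²·s⁻³·A⁻¹ is the base-SI form of the volt.

V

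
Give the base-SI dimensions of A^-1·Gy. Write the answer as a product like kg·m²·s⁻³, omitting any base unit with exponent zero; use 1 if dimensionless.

m²·s⁻²·A⁻¹

Gy = J/kg (absorbed dose = energy per mass),
    = m²·s⁻².
Combining: A⁻¹·Gy = A⁻¹ · (m²·s⁻²) = m²·s⁻²·A⁻¹.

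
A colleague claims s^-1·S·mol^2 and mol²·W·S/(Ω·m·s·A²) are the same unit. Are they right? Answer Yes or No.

No

Left side:
  S = 1/Ω (conductance is reciprocal resistance),
      = kg⁻¹·m⁻²·s³·A².
  Combining: s⁻¹·S·mol² = s⁻¹ · (kg⁻¹·m⁻²·s³·A²) · mol² = kg⁻¹·m⁻²·s²·A²·mol².
Right side:
  Ω = kg·m²·s⁻³·A⁻².
  So Ω⁻¹ = kg⁻¹·m⁻²·s³·A².
  W = kg·m²·s⁻³.
  S = kg⁻¹·m⁻²·s³·A².
  Combining: Ω⁻¹·m⁻¹·mol²·W·s⁻¹·A⁻²·S = (kg⁻¹·m⁻²·s³·A²) · m⁻¹ · mol² · (kg·m²·s⁻³) · s⁻¹ · A⁻² · (kg⁻¹·m⁻²·s³·A²) = kg⁻¹·m⁻³·s²·A²·mol².
Left is kg⁻¹·m⁻²·s²·A²·mol²; right is kg⁻¹·m⁻³·s²·A²·mol² — different.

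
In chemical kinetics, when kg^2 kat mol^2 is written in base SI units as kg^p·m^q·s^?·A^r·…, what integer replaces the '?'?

-1

kat = mol/s = s⁻¹·mol (catalytic activity).
Combining: kg²·kat·mol² = kg² · (s⁻¹·mol) · mol² = kg²·s⁻¹·mol³.
The exponent of s is -1.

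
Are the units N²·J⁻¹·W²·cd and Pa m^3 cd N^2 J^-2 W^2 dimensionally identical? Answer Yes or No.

Left side:
  N = kg·m/s² = kg·m·s⁻² (force = mass × acceleration).
  So N² = kg²·m²·s⁻⁴.
  J = N·m (work = force × distance),
      = kg·m²·s⁻².
  So J⁻¹ = kg⁻¹·m⁻²·s².
  W = J/s (power = energy per time),
      = kg·m²·s⁻³.
  So W² = kg²·m⁴·s⁻⁶.
  Combining: N²·J⁻¹·W²·cd = (kg²·m²·s⁻⁴) · (kg⁻¹·m⁻²·s²) · (kg²·m⁴·s⁻⁶) · cd = kg³·m⁴·s⁻⁸·cd.
Right side:
  Pa = kg·m⁻¹·s⁻².
  N = kg·m·s⁻².
  So N² = kg²·m²·s⁻⁴.
  J = kg·m²·s⁻².
  So J⁻² = kg⁻²·m⁻⁴·s⁴.
  W = kg·m²·s⁻³.
  So W² = kg²·m⁴·s⁻⁶.
  Combining: Pa·m³·cd·N²·J⁻²·W² = (kg·m⁻¹·s⁻²) · m³ · cd · (kg²·m²·s⁻⁴) · (kg⁻²·m⁻⁴·s⁴) · (kg²·m⁴·s⁻⁶) = kg³·m⁴·s⁻⁸·cd.
Both reduce to kg³·m⁴·s⁻⁸·cd.

Yes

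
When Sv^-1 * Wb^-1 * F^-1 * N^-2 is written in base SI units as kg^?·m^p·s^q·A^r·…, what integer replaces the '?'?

-2

Sv = m²·s⁻².
So Sv⁻¹ = m⁻²·s².
Wb = kg·m²·s⁻²·A⁻¹.
So Wb⁻¹ = kg⁻¹·m⁻²·s²·A.
F = kg⁻¹·m⁻²·s⁴·A².
So F⁻¹ = kg·m²·s⁻⁴·A⁻².
N = kg·m·s⁻².
So N⁻² = kg⁻²·m⁻²·s⁴.
Combining: Sv⁻¹·Wb⁻¹·F⁻¹·N⁻² = (m⁻²·s²) · (kg⁻¹·m⁻²·s²·A) · (kg·m²·s⁻⁴·A⁻²) · (kg⁻²·m⁻²·s⁴) = kg⁻²·m⁻⁴·s⁴·A⁻¹.
The exponent of kg is -2.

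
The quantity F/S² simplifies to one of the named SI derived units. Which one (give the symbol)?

H

F = kg⁻¹·m⁻²·s⁴·A².
S = kg⁻¹·m⁻²·s³·A².
So S⁻² = kg²·m⁴·s⁻⁶·A⁻⁴.
Combining: F·S⁻² = (kg⁻¹·m⁻²·s⁴·A²) · (kg²·m⁴·s⁻⁶·A⁻⁴) = kg·m²·s⁻²·A⁻².
kg·m²·s⁻²·A⁻² is the base-SI form of the henry.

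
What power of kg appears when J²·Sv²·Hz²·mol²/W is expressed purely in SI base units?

1

W = J/s (power = energy per time),
    = kg·m²·s⁻³.
So W⁻¹ = kg⁻¹·m⁻²·s³.
J = N·m (work = force × distance),
    = kg·m²·s⁻².
So J² = kg²·m⁴·s⁻⁴.
Sv = J/kg (equivalent dose = energy per mass),
    = m²·s⁻².
So Sv² = m⁴·s⁻⁴.
Hz = 1/s = s⁻¹ (frequency is cycles per second).
So Hz² = s⁻².
Combining: W⁻¹·J²·Sv²·Hz²·mol² = (kg⁻¹·m⁻²·s³) · (kg²·m⁴·s⁻⁴) · (m⁴·s⁻⁴) · s⁻² · mol² = kg·m⁶·s⁻⁷·mol².
The exponent of kg is 1.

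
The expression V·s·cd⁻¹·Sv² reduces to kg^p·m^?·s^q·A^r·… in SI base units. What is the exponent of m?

V = W/A (potential = power per current),
    = kg·m²·s⁻³·A⁻¹.
Sv = J/kg (equivalent dose = energy per mass),
    = m²·s⁻².
So Sv² = m⁴·s⁻⁴.
Combining: V·s·cd⁻¹·Sv² = (kg·m²·s⁻³·A⁻¹) · s · cd⁻¹ · (m⁴·s⁻⁴) = kg·m⁶·s⁻⁶·A⁻¹·cd⁻¹.
The exponent of m is 6.

6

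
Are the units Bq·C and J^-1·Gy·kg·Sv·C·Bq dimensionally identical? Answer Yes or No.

Left side:
  Bq = s⁻¹.
  C = s·A.
  Combining: Bq·C = s⁻¹ · (s·A) = A.
Right side:
  J = N·m (work = force × distance),
      = kg·m²·s⁻².
  So J⁻¹ = kg⁻¹·m⁻²·s².
  Gy = J/kg (absorbed dose = energy per mass),
      = m²·s⁻².
  Sv = J/kg (equivalent dose = energy per mass),
      = m²·s⁻².
  C = A·s = s·A (charge = current × time).
  Bq = 1/s = s⁻¹ (activity is decays per second).
  Combining: J⁻¹·Gy·kg·Sv·C·Bq = (kg⁻¹·m⁻²·s²) · (m²·s⁻²) · kg · (m²·s⁻²) · (s·A) · s⁻¹ = m²·s⁻²·A.
Left is A; right is m²·s⁻²·A — different.

No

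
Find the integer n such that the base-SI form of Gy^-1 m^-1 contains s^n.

2

Gy = J/kg (absorbed dose = energy per mass),
    = m²·s⁻².
So Gy⁻¹ = m⁻²·s².
Combining: Gy⁻¹·m⁻¹ = (m⁻²·s²) · m⁻¹ = m⁻³·s².
The exponent of s is 2.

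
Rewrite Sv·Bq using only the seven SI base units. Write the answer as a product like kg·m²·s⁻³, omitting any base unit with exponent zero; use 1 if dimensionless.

Sv = m²·s⁻².
Bq = s⁻¹.
Combining: Sv·Bq = (m²·s⁻²) · s⁻¹ = m²·s⁻³.

m²·s⁻³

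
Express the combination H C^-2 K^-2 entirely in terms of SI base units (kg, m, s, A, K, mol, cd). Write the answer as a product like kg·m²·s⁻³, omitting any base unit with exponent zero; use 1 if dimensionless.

kg·m²·s⁻⁴·A⁻⁴·K⁻²

H = Wb/A (inductance = flux per current),
    = kg·m²·s⁻²·A⁻².
C = A·s = s·A (charge = current × time).
So C⁻² = s⁻²·A⁻².
Combining: H·C⁻²·K⁻² = (kg·m²·s⁻²·A⁻²) · (s⁻²·A⁻²) · K⁻² = kg·m²·s⁻⁴·A⁻⁴·K⁻².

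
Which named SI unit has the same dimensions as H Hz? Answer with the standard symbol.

Ω

H = Wb/A (inductance = flux per current),
    = kg·m²·s⁻²·A⁻².
Hz = 1/s = s⁻¹ (frequency is cycles per second).
Combining: H·Hz = (kg·m²·s⁻²·A⁻²) · s⁻¹ = kg·m²·s⁻³·A⁻².
kg·m²·s⁻³·A⁻² is the base-SI form of the ohm.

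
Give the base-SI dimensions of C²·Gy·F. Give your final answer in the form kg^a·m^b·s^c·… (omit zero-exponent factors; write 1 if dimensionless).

kg⁻¹·s⁴·A⁴

C = A·s = s·A (charge = current × time).
So C² = s²·A².
Gy = J/kg (absorbed dose = energy per mass),
    = m²·s⁻².
F = C/V (capacitance = charge per voltage),
    = A·s/(kg·m²·s⁻³·A⁻¹) (substituting C and V),
    = kg⁻¹·m⁻²·s⁴·A².
Combining: C²·Gy·F = (s²·A²) · (m²·s⁻²) · (kg⁻¹·m⁻²·s⁴·A²) = kg⁻¹·s⁴·A⁴.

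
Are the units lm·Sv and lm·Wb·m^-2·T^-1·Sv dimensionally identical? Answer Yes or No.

Yes

Left side:
  lm = cd·sr = cd (luminous flux; sr is dimensionless).
  Sv = J/kg (equivalent dose = energy per mass),
      = m²·s⁻².
  Combining: lm·Sv = cd · (m²·s⁻²) = m²·s⁻²·cd.
Right side:
  lm = cd·sr = cd (luminous flux; sr is dimensionless).
  Wb = V·s (flux: a volt is a weber per second),
      = kg·m²·s⁻²·A⁻¹.
  T = Wb/m² (flux density = flux per area),
      = kg·s⁻²·A⁻¹.
  So T⁻¹ = kg⁻¹·s²·A.
  Sv = J/kg (equivalent dose = energy per mass),
      = m²·s⁻².
  Combining: lm·Wb·m⁻²·T⁻¹·Sv = cd · (kg·m²·s⁻²·A⁻¹) · m⁻² · (kg⁻¹·s²·A) · (m²·s⁻²) = m²·s⁻²·cd.
Both reduce to m²·s⁻²·cd.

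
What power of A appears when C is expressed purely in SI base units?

C = s·A.
The exponent of A is 1.

1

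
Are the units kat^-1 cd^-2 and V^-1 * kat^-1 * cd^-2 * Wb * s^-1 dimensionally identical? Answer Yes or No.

Left side:
  kat = mol/s = s⁻¹·mol (catalytic activity).
  So kat⁻¹ = s·mol⁻¹.
  Combining: kat⁻¹·cd⁻² = (s·mol⁻¹) · cd⁻² = s·mol⁻¹·cd⁻².
Right side:
  V = W/A (potential = power per current),
      = kg·m²·s⁻³·A⁻¹.
  So V⁻¹ = kg⁻¹·m⁻²·s³·A.
  kat = mol/s = s⁻¹·mol (catalytic activity).
  So kat⁻¹ = s·mol⁻¹.
  Wb = V·s (flux: a volt is a weber per second),
      = kg·m²·s⁻²·A⁻¹.
  Combining: V⁻¹·kat⁻¹·cd⁻²·Wb·s⁻¹ = (kg⁻¹·m⁻²·s³·A) · (s·mol⁻¹) · cd⁻² · (kg·m²·s⁻²·A⁻¹) · s⁻¹ = s·mol⁻¹·cd⁻².
Both reduce to s·mol⁻¹·cd⁻².

Yes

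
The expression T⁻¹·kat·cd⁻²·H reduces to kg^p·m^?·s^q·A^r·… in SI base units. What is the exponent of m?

T = kg·s⁻²·A⁻¹.
So T⁻¹ = kg⁻¹·s²·A.
kat = s⁻¹·mol.
H = kg·m²·s⁻²·A⁻².
Combining: T⁻¹·kat·cd⁻²·H = (kg⁻¹·s²·A) · (s⁻¹·mol) · cd⁻² · (kg·m²·s⁻²·A⁻²) = m²·s⁻¹·A⁻¹·mol·cd⁻².
The exponent of m is 2.

2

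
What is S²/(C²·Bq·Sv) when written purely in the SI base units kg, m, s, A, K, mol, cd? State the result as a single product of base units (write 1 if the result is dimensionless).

kg⁻²·m⁻⁶·s⁷·A²

C = A·s = s·A (charge = current × time).
So C⁻² = s⁻²·A⁻².
Bq = 1/s = s⁻¹ (activity is decays per second).
So Bq⁻¹ = s.
Sv = J/kg (equivalent dose = energy per mass),
    = m²·s⁻².
So Sv⁻¹ = m⁻²·s².
S = 1/Ω (conductance is reciprocal resistance),
    = kg⁻¹·m⁻²·s³·A².
So S² = kg⁻²·m⁻⁴·s⁶·A⁴.
Combining: C⁻²·Bq⁻¹·Sv⁻¹·S² = (s⁻²·A⁻²) · s · (m⁻²·s²) · (kg⁻²·m⁻⁴·s⁶·A⁴) = kg⁻²·m⁻⁶·s⁷·A².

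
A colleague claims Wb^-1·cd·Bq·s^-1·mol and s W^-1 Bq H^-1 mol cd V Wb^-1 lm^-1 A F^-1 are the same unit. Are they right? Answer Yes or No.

Left side:
  Wb = kg·m²·s⁻²·A⁻¹.
  So Wb⁻¹ = kg⁻¹·m⁻²·s²·A.
  Bq = s⁻¹.
  Combining: Wb⁻¹·cd·Bq·s⁻¹·mol = (kg⁻¹·m⁻²·s²·A) · cd · s⁻¹ · s⁻¹ · mol = kg⁻¹·m⁻²·A·mol·cd.
Right side:
  W = kg·m²·s⁻³.
  So W⁻¹ = kg⁻¹·m⁻²·s³.
  Bq = s⁻¹.
  H = kg·m²·s⁻²·A⁻².
  So H⁻¹ = kg⁻¹·m⁻²·s²·A².
  V = kg·m²·s⁻³·A⁻¹.
  Wb = kg·m²·s⁻²·A⁻¹.
  So Wb⁻¹ = kg⁻¹·m⁻²·s²·A.
  lm = cd.
  So lm⁻¹ = cd⁻¹.
  F = kg⁻¹·m⁻²·s⁴·A².
  So F⁻¹ = kg·m²·s⁻⁴·A⁻².
  Combining: s·W⁻¹·Bq·H⁻¹·mol·cd·V·Wb⁻¹·lm⁻¹·A·F⁻¹ = s · (kg⁻¹·m⁻²·s³) · s⁻¹ · (kg⁻¹·m⁻²·s²·A²) · mol · cd · (kg·m²·s⁻³·A⁻¹) · (kg⁻¹·m⁻²·s²·A) · cd⁻¹ · A · (kg·m²·s⁻⁴·A⁻²) = kg⁻¹·m⁻²·A·mol.
Left is kg⁻¹·m⁻²·A·mol·cd; right is kg⁻¹·m⁻²·A·mol — different.

No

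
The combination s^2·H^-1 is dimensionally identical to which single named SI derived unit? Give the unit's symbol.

F

H = Wb/A (inductance = flux per current),
    = kg·m²·s⁻²·A⁻².
So H⁻¹ = kg⁻¹·m⁻²·s²·A².
Combining: s²·H⁻¹ = s² · (kg⁻¹·m⁻²·s²·A²) = kg⁻¹·m⁻²·s⁴·A².
kg⁻¹·m⁻²·s⁴·A² is the base-SI form of the farad.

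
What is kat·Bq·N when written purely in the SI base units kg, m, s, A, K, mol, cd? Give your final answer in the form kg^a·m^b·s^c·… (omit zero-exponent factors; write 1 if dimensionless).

kat = s⁻¹·mol.
Bq = s⁻¹.
N = kg·m·s⁻².
Combining: kat·Bq·N = (s⁻¹·mol) · s⁻¹ · (kg·m·s⁻²) = kg·m·s⁻⁴·mol.

kg·m·s⁻⁴·mol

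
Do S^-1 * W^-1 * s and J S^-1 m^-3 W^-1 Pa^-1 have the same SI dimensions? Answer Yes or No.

No

Left side:
  S = 1/Ω (conductance is reciprocal resistance),
      = kg⁻¹·m⁻²·s³·A².
  So S⁻¹ = kg·m²·s⁻³·A⁻².
  W = J/s (power = energy per time),
      = kg·m²·s⁻³.
  So W⁻¹ = kg⁻¹·m⁻²·s³.
  Combining: S⁻¹·W⁻¹·s = (kg·m²·s⁻³·A⁻²) · (kg⁻¹·m⁻²·s³) · s = s·A⁻².
Right side:
  J = N·m (work = force × distance),
      = kg·m²·s⁻².
  S = 1/Ω (conductance is reciprocal resistance),
      = kg⁻¹·m⁻²·s³·A².
  So S⁻¹ = kg·m²·s⁻³·A⁻².
  W = J/s (power = energy per time),
      = kg·m²·s⁻³.
  So W⁻¹ = kg⁻¹·m⁻²·s³.
  Pa = N/m² (pressure = force per area),
      = kg·m⁻¹·s⁻².
  So Pa⁻¹ = kg⁻¹·m·s².
  Combining: J·S⁻¹·m⁻³·W⁻¹·Pa⁻¹ = (kg·m²·s⁻²) · (kg·m²·s⁻³·A⁻²) · m⁻³ · (kg⁻¹·m⁻²·s³) · (kg⁻¹·m·s²) = A⁻².
Left is s·A⁻²; right is A⁻² — different.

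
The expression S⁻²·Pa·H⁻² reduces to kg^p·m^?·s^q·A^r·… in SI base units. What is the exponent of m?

S = 1/Ω (conductance is reciprocal resistance),
    = kg⁻¹·m⁻²·s³·A².
So S⁻² = kg²·m⁴·s⁻⁶·A⁻⁴.
Pa = N/m² (pressure = force per area),
    = kg·m⁻¹·s⁻².
H = Wb/A (inductance = flux per current),
    = kg·m²·s⁻²·A⁻².
So H⁻² = kg⁻²·m⁻⁴·s⁴·A⁴.
Combining: S⁻²·Pa·H⁻² = (kg²·m⁴·s⁻⁶·A⁻⁴) · (kg·m⁻¹·s⁻²) · (kg⁻²·m⁻⁴·s⁴·A⁴) = kg·m⁻¹·s⁻⁴.
The exponent of m is -1.

-1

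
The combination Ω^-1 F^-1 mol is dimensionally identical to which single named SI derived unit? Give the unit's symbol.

Ω = V/A (resistance = voltage per current),
    = kg·m²·s⁻³·A⁻².
So Ω⁻¹ = kg⁻¹·m⁻²·s³·A².
F = C/V (capacitance = charge per voltage),
    = A·s/(kg·m²·s⁻³·A⁻¹) (substituting C and V),
    = kg⁻¹·m⁻²·s⁴·A².
So F⁻¹ = kg·m²·s⁻⁴·A⁻².
Combining: Ω⁻¹·F⁻¹·mol = (kg⁻¹·m⁻²·s³·A²) · (kg·m²·s⁻⁴·A⁻²) · mol = s⁻¹·mol.
s⁻¹·mol is the base-SI form of the katal.

kat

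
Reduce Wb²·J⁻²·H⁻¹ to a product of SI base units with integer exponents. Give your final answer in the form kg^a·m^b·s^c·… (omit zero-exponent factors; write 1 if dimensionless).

kg⁻¹·m⁻²·s²

Wb = V·s (flux: a volt is a weber per second),
    = kg·m²·s⁻²·A⁻¹.
So Wb² = kg²·m⁴·s⁻⁴·A⁻².
J = N·m (work = force × distance),
    = kg·m²·s⁻².
So J⁻² = kg⁻²·m⁻⁴·s⁴.
H = Wb/A (inductance = flux per current),
    = kg·m²·s⁻²·A⁻².
So H⁻¹ = kg⁻¹·m⁻²·s²·A².
Combining: Wb²·J⁻²·H⁻¹ = (kg²·m⁴·s⁻⁴·A⁻²) · (kg⁻²·m⁻⁴·s⁴) · (kg⁻¹·m⁻²·s²·A²) = kg⁻¹·m⁻²·s².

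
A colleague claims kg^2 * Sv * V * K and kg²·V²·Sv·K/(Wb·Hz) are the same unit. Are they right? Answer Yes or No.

Yes

Left side:
  Sv = J/kg (equivalent dose = energy per mass),
      = m²·s⁻².
  V = W/A (potential = power per current),
      = kg·m²·s⁻³·A⁻¹.
  Combining: kg²·Sv·V·K = kg² · (m²·s⁻²) · (kg·m²·s⁻³·A⁻¹) · K = kg³·m⁴·s⁻⁵·A⁻¹·K.
Right side:
  Wb = kg·m²·s⁻²·A⁻¹.
  So Wb⁻¹ = kg⁻¹·m⁻²·s²·A.
  Hz = s⁻¹.
  So Hz⁻¹ = s.
  V = kg·m²·s⁻³·A⁻¹.
  So V² = kg²·m⁴·s⁻⁶·A⁻².
  Sv = m²·s⁻².
  Combining: kg²·Wb⁻¹·Hz⁻¹·V²·Sv·K = kg² · (kg⁻¹·m⁻²·s²·A) · s · (kg²·m⁴·s⁻⁶·A⁻²) · (m²·s⁻²) · K = kg³·m⁴·s⁻⁵·A⁻¹·K.
Both reduce to kg³·m⁴·s⁻⁵·A⁻¹·K.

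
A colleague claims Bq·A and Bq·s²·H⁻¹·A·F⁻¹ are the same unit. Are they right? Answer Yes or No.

Yes

Left side:
  Bq = 1/s = s⁻¹ (activity is decays per second).
  Combining: Bq·A = s⁻¹ · A = s⁻¹·A.
Right side:
  Bq = 1/s = s⁻¹ (activity is decays per second).
  H = Wb/A (inductance = flux per current),
      = kg·m²·s⁻²·A⁻².
  So H⁻¹ = kg⁻¹·m⁻²·s²·A².
  F = C/V (capacitance = charge per voltage),
      = A·s/(kg·m²·s⁻³·A⁻¹) (substituting C and V),
      = kg⁻¹·m⁻²·s⁴·A².
  So F⁻¹ = kg·m²·s⁻⁴·A⁻².
  Combining: Bq·s²·H⁻¹·A·F⁻¹ = s⁻¹ · s² · (kg⁻¹·m⁻²·s²·A²) · A · (kg·m²·s⁻⁴·A⁻²) = s⁻¹·A.
Both reduce to s⁻¹·A.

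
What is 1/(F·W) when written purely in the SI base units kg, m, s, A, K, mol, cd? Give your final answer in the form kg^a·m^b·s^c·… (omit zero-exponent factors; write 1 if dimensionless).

F = C/V (capacitance = charge per voltage),
    = A·s/(kg·m²·s⁻³·A⁻¹) (substituting C and V),
    = kg⁻¹·m⁻²·s⁴·A².
So F⁻¹ = kg·m²·s⁻⁴·A⁻².
W = J/s (power = energy per time),
    = kg·m²·s⁻³.
So W⁻¹ = kg⁻¹·m⁻²·s³.
Combining: F⁻¹·W⁻¹ = (kg·m²·s⁻⁴·A⁻²) · (kg⁻¹·m⁻²·s³) = s⁻¹·A⁻².

s⁻¹·A⁻²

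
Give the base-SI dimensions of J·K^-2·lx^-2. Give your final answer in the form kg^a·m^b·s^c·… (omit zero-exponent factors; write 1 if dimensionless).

kg·m⁶·s⁻²·K⁻²·cd⁻²

J = N·m (work = force × distance),
    = kg·m²·s⁻².
lx = lm/m² (illuminance = luminous flux per area),
    = m⁻²·cd.
So lx⁻² = m⁴·cd⁻².
Combining: J·K⁻²·lx⁻² = (kg·m²·s⁻²) · K⁻² · (m⁴·cd⁻²) = kg·m⁶·s⁻²·K⁻²·cd⁻².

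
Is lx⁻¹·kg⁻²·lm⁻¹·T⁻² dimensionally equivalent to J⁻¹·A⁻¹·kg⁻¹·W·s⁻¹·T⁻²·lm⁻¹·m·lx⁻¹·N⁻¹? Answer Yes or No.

No

Left side:
  lx = lm/m² (illuminance = luminous flux per area),
      = m⁻²·cd.
  So lx⁻¹ = m²·cd⁻¹.
  lm = cd·sr = cd (luminous flux; sr is dimensionless).
  So lm⁻¹ = cd⁻¹.
  T = Wb/m² (flux density = flux per area),
      = kg·s⁻²·A⁻¹.
  So T⁻² = kg⁻²·s⁴·A².
  Combining: lx⁻¹·kg⁻²·lm⁻¹·T⁻² = (m²·cd⁻¹) · kg⁻² · cd⁻¹ · (kg⁻²·s⁴·A²) = kg⁻⁴·m²·s⁴·A²·cd⁻².
Right side:
  J = N·m (work = force × distance),
      = kg·m²·s⁻².
  So J⁻¹ = kg⁻¹·m⁻²·s².
  W = J/s (power = energy per time),
      = kg·m²·s⁻³.
  T = Wb/m² (flux density = flux per area),
      = kg·s⁻²·A⁻¹.
  So T⁻² = kg⁻²·s⁴·A².
  lm = cd·sr = cd (luminous flux; sr is dimensionless).
  So lm⁻¹ = cd⁻¹.
  lx = lm/m² (illuminance = luminous flux per area),
      = m⁻²·cd.
  So lx⁻¹ = m²·cd⁻¹.
  N = kg·m/s² = kg·m·s⁻² (force = mass × acceleration).
  So N⁻¹ = kg⁻¹·m⁻¹·s².
  Combining: J⁻¹·A⁻¹·kg⁻¹·W·s⁻¹·T⁻²·lm⁻¹·m·lx⁻¹·N⁻¹ = (kg⁻¹·m⁻²·s²) · A⁻¹ · kg⁻¹ · (kg·m²·s⁻³) · s⁻¹ · (kg⁻²·s⁴·A²) · cd⁻¹ · m · (m²·cd⁻¹) · (kg⁻¹·m⁻¹·s²) = kg⁻⁴·m²·s⁴·A·cd⁻².
Left is kg⁻⁴·m²·s⁴·A²·cd⁻²; right is kg⁻⁴·m²·s⁴·A·cd⁻² — different.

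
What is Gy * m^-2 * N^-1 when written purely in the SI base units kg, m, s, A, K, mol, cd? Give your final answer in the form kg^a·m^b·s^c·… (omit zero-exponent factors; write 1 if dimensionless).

Gy = J/kg (absorbed dose = energy per mass),
    = m²·s⁻².
N = kg·m/s² = kg·m·s⁻² (force = mass × acceleration).
So N⁻¹ = kg⁻¹·m⁻¹·s².
Combining: Gy·m⁻²·N⁻¹ = (m²·s⁻²) · m⁻² · (kg⁻¹·m⁻¹·s²) = kg⁻¹·m⁻¹.

kg⁻¹·m⁻¹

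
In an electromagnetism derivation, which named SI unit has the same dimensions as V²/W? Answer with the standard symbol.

Ω

W = J/s (power = energy per time),
    = kg·m²·s⁻³.
So W⁻¹ = kg⁻¹·m⁻²·s³.
V = W/A (potential = power per current),
    = kg·m²·s⁻³·A⁻¹.
So V² = kg²·m⁴·s⁻⁶·A⁻².
Combining: W⁻¹·V² = (kg⁻¹·m⁻²·s³) · (kg²·m⁴·s⁻⁶·A⁻²) = kg·m²·s⁻³·A⁻².
kg·m²·s⁻³·A⁻² is the base-SI form of the ohm.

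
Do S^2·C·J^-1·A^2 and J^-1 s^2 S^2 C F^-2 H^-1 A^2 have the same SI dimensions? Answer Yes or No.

Left side:
  S = kg⁻¹·m⁻²·s³·A².
  So S² = kg⁻²·m⁻⁴·s⁶·A⁴.
  C = s·A.
  J = kg·m²·s⁻².
  So J⁻¹ = kg⁻¹·m⁻²·s².
  Combining: S²·C·J⁻¹·A² = (kg⁻²·m⁻⁴·s⁶·A⁴) · (s·A) · (kg⁻¹·m⁻²·s²) · A² = kg⁻³·m⁻⁶·s⁹·A⁷.
Right side:
  J = N·m (work = force × distance),
      = kg·m²·s⁻².
  So J⁻¹ = kg⁻¹·m⁻²·s².
  S = 1/Ω (conductance is reciprocal resistance),
      = kg⁻¹·m⁻²·s³·A².
  So S² = kg⁻²·m⁻⁴·s⁶·A⁴.
  C = A·s = s·A (charge = current × time).
  F = C/V (capacitance = charge per voltage),
      = A·s/(kg·m²·s⁻³·A⁻¹) (substituting C and V),
      = kg⁻¹·m⁻²·s⁴·A².
  So F⁻² = kg²·m⁴·s⁻⁸·A⁻⁴.
  H = Wb/A (inductance = flux per current),
      = kg·m²·s⁻²·A⁻².
  So H⁻¹ = kg⁻¹·m⁻²·s²·A².
  Combining: J⁻¹·s²·S²·C·F⁻²·H⁻¹·A² = (kg⁻¹·m⁻²·s²) · s² · (kg⁻²·m⁻⁴·s⁶·A⁴) · (s·A) · (kg²·m⁴·s⁻⁸·A⁻⁴) · (kg⁻¹·m⁻²·s²·A²) · A² = kg⁻²·m⁻⁴·s⁵·A⁵.
Left is kg⁻³·m⁻⁶·s⁹·A⁷; right is kg⁻²·m⁻⁴·s⁵·A⁵ — different.

No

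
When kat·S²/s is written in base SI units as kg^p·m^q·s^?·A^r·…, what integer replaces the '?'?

4

kat = mol/s = s⁻¹·mol (catalytic activity).
S = 1/Ω (conductance is reciprocal resistance),
    = kg⁻¹·m⁻²·s³·A².
So S² = kg⁻²·m⁻⁴·s⁶·A⁴.
Combining: s⁻¹·kat·S² = s⁻¹ · (s⁻¹·mol) · (kg⁻²·m⁻⁴·s⁶·A⁴) = kg⁻²·m⁻⁴·s⁴·A⁴·mol.
The exponent of s is 4.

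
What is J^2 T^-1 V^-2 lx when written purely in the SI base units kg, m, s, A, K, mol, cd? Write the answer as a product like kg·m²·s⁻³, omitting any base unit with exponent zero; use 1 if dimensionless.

J = N·m (work = force × distance),
    = kg·m²·s⁻².
So J² = kg²·m⁴·s⁻⁴.
T = Wb/m² (flux density = flux per area),
    = kg·s⁻²·A⁻¹.
So T⁻¹ = kg⁻¹·s²·A.
V = W/A (potential = power per current),
    = kg·m²·s⁻³·A⁻¹.
So V⁻² = kg⁻²·m⁻⁴·s⁶·A².
lx = lm/m² (illuminance = luminous flux per area),
    = m⁻²·cd.
Combining: J²·T⁻¹·V⁻²·lx = (kg²·m⁴·s⁻⁴) · (kg⁻¹·s²·A) · (kg⁻²·m⁻⁴·s⁶·A²) · (m⁻²·cd) = kg⁻¹·m⁻²·s⁴·A³·cd.

kg⁻¹·m⁻²·s⁴·A³·cd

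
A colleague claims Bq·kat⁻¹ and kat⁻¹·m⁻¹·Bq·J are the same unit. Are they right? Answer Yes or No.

No

Left side:
  Bq = 1/s = s⁻¹ (activity is decays per second).
  kat = mol/s = s⁻¹·mol (catalytic activity).
  So kat⁻¹ = s·mol⁻¹.
  Combining: Bq·kat⁻¹ = s⁻¹ · (s·mol⁻¹) = mol⁻¹.
Right side:
  kat = mol/s = s⁻¹·mol (catalytic activity).
  So kat⁻¹ = s·mol⁻¹.
  Bq = 1/s = s⁻¹ (activity is decays per second).
  J = N·m (work = force × distance),
      = kg·m²·s⁻².
  Combining: kat⁻¹·m⁻¹·Bq·J = (s·mol⁻¹) · m⁻¹ · s⁻¹ · (kg·m²·s⁻²) = kg·m·s⁻²·mol⁻¹.
Left is mol⁻¹; right is kg·m·s⁻²·mol⁻¹ — different.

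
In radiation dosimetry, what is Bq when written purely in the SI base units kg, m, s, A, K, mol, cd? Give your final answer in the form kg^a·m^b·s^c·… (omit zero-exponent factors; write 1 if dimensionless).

Bq = 1/s = s⁻¹ (activity is decays per second).

s⁻¹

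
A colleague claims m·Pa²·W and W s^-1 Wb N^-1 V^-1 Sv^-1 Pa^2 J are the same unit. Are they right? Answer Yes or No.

No

Left side:
  Pa = N/m² (pressure = force per area),
      = kg·m⁻¹·s⁻².
  So Pa² = kg²·m⁻²·s⁻⁴.
  W = J/s (power = energy per time),
      = kg·m²·s⁻³.
  Combining: m·Pa²·W = m · (kg²·m⁻²·s⁻⁴) · (kg·m²·s⁻³) = kg³·m·s⁻⁷.
Right side:
  W = J/s (power = energy per time),
      = kg·m²·s⁻³.
  Wb = V·s (flux: a volt is a weber per second),
      = kg·m²·s⁻²·A⁻¹.
  N = kg·m/s² = kg·m·s⁻² (force = mass × acceleration).
  So N⁻¹ = kg⁻¹·m⁻¹·s².
  V = W/A (potential = power per current),
      = kg·m²·s⁻³·A⁻¹.
  So V⁻¹ = kg⁻¹·m⁻²·s³·A.
  Sv = J/kg (equivalent dose = energy per mass),
      = m²·s⁻².
  So Sv⁻¹ = m⁻²·s².
  Pa = N/m² (pressure = force per area),
      = kg·m⁻¹·s⁻².
  So Pa² = kg²·m⁻²·s⁻⁴.
  J = N·m (work = force × distance),
      = kg·m²·s⁻².
  Combining: W·s⁻¹·Wb·N⁻¹·V⁻¹·Sv⁻¹·Pa²·J = (kg·m²·s⁻³) · s⁻¹ · (kg·m²·s⁻²·A⁻¹) · (kg⁻¹·m⁻¹·s²) · (kg⁻¹·m⁻²·s³·A) · (m⁻²·s²) · (kg²·m⁻²·s⁻⁴) · (kg·m²·s⁻²) = kg³·m⁻¹·s⁻⁵.
Left is kg³·m·s⁻⁷; right is kg³·m⁻¹·s⁻⁵ — different.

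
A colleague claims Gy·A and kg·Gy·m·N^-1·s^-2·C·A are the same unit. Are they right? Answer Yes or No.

Left side:
  Gy = J/kg (absorbed dose = energy per mass),
      = m²·s⁻².
  Combining: Gy·A = (m²·s⁻²) · A = m²·s⁻²·A.
Right side:
  Gy = m²·s⁻².
  N = kg·m·s⁻².
  So N⁻¹ = kg⁻¹·m⁻¹·s².
  C = s·A.
  Combining: kg·Gy·m·N⁻¹·s⁻²·C·A = kg · (m²·s⁻²) · m · (kg⁻¹·m⁻¹·s²) · s⁻² · (s·A) · A = m²·s⁻¹·A².
Left is m²·s⁻²·A; right is m²·s⁻¹·A² — different.

No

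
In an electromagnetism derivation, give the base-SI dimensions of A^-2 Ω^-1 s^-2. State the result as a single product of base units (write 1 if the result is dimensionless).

kg⁻¹·m⁻²·s

Ω = V/A (resistance = voltage per current),
    = kg·m²·s⁻³·A⁻².
So Ω⁻¹ = kg⁻¹·m⁻²·s³·A².
Combining: A⁻²·Ω⁻¹·s⁻² = A⁻² · (kg⁻¹·m⁻²·s³·A²) · s⁻² = kg⁻¹·m⁻²·s.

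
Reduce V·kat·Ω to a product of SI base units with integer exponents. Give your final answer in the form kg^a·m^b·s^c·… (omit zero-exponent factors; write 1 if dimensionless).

kg²·m⁴·s⁻⁷·A⁻³·mol

V = W/A (potential = power per current),
    = kg·m²·s⁻³·A⁻¹.
kat = mol/s = s⁻¹·mol (catalytic activity).
Ω = V/A (resistance = voltage per current),
    = kg·m²·s⁻³·A⁻².
Combining: V·kat·Ω = (kg·m²·s⁻³·A⁻¹) · (s⁻¹·mol) · (kg·m²·s⁻³·A⁻²) = kg²·m⁴·s⁻⁷·A⁻³·mol.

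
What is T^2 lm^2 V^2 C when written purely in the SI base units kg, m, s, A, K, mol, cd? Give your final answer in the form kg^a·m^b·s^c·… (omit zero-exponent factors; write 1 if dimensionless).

T = Wb/m² (flux density = flux per area),
    = kg·s⁻²·A⁻¹.
So T² = kg²·s⁻⁴·A⁻².
lm = cd·sr = cd (luminous flux; sr is dimensionless).
So lm² = cd².
V = W/A (potential = power per current),
    = kg·m²·s⁻³·A⁻¹.
So V² = kg²·m⁴·s⁻⁶·A⁻².
C = A·s = s·A (charge = current × time).
Combining: T²·lm²·V²·C = (kg²·s⁻⁴·A⁻²) · cd² · (kg²·m⁴·s⁻⁶·A⁻²) · (s·A) = kg⁴·m⁴·s⁻⁹·A⁻³·cd².

kg⁴·m⁴·s⁻⁹·A⁻³·cd²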